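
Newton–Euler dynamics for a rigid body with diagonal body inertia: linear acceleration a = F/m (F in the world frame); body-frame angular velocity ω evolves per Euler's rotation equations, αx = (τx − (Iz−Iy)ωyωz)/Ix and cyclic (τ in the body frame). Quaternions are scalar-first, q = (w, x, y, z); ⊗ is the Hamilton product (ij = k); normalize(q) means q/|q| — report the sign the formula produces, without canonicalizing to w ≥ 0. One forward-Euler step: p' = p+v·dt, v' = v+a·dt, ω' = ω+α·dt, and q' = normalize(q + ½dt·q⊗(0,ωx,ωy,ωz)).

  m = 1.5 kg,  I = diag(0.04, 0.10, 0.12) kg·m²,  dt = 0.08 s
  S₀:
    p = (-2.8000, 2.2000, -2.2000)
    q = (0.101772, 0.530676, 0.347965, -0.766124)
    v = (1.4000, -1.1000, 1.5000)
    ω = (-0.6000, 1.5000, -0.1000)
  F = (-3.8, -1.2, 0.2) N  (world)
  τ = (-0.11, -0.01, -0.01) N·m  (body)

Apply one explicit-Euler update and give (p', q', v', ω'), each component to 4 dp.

a = (-2.5333, -0.8000, 0.1333)
new position p' = (-2.6880, 2.1120, -2.0800)
v + (F/m)dt = (1.1973, -1.1640, 1.5107)
precession coupling ω×(Iω) = (-0.0030, -0.0048, -0.0540)
(τ − ω×Iω)/I = (-2.6750, -0.0520, 0.3667)
ω' = ω + α·dt = (-0.8140, 1.4958, -0.0707)
2q̇ = q⊗(0,ω) = (-0.2801543, 1.0533263, 0.6654000, 0.9946158)
q' = normalize(q + ½dt·q⊗(0,ω)) = (0.0904, 0.5716, 0.3738, -0.7248)

p' = (-2.6880, 2.1120, -2.0800)
q' = (0.0904, 0.5716, 0.3738, -0.7248)
v' = (1.1973, -1.1640, 1.5107)
ω' = (-0.8140, 1.4958, -0.0707)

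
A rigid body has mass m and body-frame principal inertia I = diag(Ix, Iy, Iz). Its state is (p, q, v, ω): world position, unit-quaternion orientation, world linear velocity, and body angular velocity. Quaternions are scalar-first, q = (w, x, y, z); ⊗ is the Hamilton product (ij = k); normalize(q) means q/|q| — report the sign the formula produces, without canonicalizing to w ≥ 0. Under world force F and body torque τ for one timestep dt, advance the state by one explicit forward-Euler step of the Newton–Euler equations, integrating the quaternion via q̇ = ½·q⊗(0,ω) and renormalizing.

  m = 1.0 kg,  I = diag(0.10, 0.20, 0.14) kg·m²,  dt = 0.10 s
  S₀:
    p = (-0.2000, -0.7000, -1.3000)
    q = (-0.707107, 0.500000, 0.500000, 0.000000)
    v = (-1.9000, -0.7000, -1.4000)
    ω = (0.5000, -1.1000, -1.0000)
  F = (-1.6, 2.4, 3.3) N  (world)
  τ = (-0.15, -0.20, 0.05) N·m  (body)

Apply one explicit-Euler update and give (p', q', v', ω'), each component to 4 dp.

p' = (-0.3900, -0.7700, -1.4400)
q' = (-0.6900, 0.4559, 0.5622, -0.0046)
v' = (-2.0600, -0.4600, -1.0700)
ω' = (0.4160, -1.2100, -0.9250)

p' = p + v·dt = (-0.3900, -0.7700, -1.4400)
v' = v + a·dt = (-2.0600, -0.4600, -1.0700)
precession coupling ω×(Iω) = (-0.0660, 0.0200, -0.0550)
(τ − ω×Iω)/I = (-0.8400, -1.1000, 0.7500)
ω' = ω + α·dt = (0.4160, -1.2100, -0.9250)
Hamilton product q⊗(0,ω) = (0.3000000, -0.8535535, 1.2778177, -0.0928930)
q' = normalize(q + ½dt·q⊗(0,ω)) = (-0.6900, 0.4559, 0.5622, -0.0046)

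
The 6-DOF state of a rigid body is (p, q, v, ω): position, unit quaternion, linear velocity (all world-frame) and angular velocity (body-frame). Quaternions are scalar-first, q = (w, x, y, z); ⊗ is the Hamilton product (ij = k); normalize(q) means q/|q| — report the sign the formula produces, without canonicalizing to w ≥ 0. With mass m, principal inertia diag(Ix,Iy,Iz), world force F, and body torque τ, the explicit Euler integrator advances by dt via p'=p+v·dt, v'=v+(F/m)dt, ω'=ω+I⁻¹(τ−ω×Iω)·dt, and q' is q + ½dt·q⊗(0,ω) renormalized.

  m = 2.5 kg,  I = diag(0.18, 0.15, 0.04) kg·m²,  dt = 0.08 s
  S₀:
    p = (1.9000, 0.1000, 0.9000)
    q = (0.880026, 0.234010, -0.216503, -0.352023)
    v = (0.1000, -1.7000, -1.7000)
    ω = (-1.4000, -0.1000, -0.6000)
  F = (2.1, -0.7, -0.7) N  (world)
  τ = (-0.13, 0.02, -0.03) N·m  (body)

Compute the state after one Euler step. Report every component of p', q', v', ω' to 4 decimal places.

precession coupling ω×(Iω) = (-0.0066, 0.1176, -0.0042)
α = I⁻¹(τ − ω×Iω) = (-0.6856, -0.6507, -0.6450)
ω' = ω + α·dt = (-1.4548, -0.1521, -0.6516)
q⊗(0,ω) = (0.0947499, -1.1373369, 0.5452356, -0.8545208)
updated quaternion q' = (0.8822, 0.1882, -0.1943, -0.3855)
a = F/m = (0.8400, -0.2800, -0.2800)
p' = p + v·dt = (1.9080, -0.0360, 0.7640)
v + (F/m)dt = (0.1672, -1.7224, -1.7224)

p' = (1.9080, -0.0360, 0.7640)
q' = (0.8822, 0.1882, -0.1943, -0.3855)
v' = (0.1672, -1.7224, -1.7224)
ω' = (-1.4548, -0.1521, -0.6516)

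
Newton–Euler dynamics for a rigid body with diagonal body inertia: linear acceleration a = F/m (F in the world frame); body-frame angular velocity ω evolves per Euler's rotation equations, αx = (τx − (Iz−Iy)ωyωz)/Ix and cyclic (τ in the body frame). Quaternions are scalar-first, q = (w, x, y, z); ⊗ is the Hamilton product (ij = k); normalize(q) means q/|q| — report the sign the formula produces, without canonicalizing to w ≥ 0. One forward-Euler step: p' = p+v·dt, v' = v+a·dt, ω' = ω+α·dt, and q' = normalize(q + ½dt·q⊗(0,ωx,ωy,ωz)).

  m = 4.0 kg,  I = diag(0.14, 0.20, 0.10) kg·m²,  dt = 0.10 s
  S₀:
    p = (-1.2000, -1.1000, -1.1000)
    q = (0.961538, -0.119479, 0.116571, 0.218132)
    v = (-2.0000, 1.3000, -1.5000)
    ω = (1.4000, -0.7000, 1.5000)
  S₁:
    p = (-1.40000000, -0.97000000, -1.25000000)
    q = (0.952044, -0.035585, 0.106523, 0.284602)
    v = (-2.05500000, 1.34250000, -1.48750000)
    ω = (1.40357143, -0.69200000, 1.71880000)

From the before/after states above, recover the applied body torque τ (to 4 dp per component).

rate change Δω = (0.00357143, 0.00800000, 0.21880000)
applied torque τ = (0.1100, 0.1000, 0.1600)

τ = (0.1100, 0.1000, 0.1600)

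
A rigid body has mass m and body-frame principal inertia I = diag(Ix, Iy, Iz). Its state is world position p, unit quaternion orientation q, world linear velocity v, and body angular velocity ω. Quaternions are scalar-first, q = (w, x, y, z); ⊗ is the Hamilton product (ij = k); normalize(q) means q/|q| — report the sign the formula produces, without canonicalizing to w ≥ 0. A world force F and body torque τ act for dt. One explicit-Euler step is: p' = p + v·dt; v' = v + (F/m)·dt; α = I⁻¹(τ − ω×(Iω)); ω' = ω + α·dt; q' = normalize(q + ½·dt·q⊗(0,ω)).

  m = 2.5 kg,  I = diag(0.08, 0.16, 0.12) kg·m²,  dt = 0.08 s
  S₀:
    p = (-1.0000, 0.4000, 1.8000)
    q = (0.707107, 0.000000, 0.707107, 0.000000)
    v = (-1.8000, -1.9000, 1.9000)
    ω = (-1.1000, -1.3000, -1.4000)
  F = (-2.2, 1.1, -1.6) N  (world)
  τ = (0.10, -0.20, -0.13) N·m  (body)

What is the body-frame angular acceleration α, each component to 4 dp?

α = (2.1600, -0.8650, -2.0367)

gyro term ω×Iω = (-0.0728, -0.0616, 0.1144)
angular accel α = (2.1600, -0.8650, -2.0367)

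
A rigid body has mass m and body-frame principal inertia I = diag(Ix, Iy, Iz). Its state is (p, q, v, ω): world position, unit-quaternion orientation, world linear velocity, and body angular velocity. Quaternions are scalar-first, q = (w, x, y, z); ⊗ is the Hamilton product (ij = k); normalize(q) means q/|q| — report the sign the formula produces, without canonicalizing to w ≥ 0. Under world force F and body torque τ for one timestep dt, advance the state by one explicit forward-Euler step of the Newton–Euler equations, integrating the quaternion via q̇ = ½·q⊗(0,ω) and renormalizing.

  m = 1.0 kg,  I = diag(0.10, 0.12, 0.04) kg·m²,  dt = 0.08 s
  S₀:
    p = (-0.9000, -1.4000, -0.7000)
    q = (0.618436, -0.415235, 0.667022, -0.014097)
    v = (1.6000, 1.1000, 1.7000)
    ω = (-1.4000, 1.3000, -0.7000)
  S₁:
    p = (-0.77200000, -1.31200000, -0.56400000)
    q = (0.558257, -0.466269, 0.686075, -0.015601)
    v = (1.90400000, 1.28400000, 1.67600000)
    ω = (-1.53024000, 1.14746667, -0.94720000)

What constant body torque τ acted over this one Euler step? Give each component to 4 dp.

τ = (-0.0900, -0.1700, -0.1600)

ω₁ − ω₀ = (-0.13024000, -0.15253333, -0.24720000)
ω₀×(Iω₀) = (0.0728, 0.0588, -0.0364)
I·α + gyro = (-0.0900, -0.1700, -0.1600)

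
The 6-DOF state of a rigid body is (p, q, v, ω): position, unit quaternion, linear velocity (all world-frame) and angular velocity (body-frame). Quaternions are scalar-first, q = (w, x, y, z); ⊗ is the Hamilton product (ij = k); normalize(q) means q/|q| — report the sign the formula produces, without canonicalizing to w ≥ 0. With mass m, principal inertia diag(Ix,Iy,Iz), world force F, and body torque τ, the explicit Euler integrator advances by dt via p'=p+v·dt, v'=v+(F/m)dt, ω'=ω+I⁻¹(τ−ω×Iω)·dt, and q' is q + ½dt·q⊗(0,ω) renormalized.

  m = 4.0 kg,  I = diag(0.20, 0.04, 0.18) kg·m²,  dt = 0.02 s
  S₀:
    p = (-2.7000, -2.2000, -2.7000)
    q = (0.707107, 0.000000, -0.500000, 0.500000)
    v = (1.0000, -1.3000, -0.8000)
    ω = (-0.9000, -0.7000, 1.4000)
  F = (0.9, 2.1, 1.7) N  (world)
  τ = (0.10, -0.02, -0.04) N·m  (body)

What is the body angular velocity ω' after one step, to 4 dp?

ω' = (-0.8763, -0.6974, 1.4068)

precession coupling ω×(Iω) = (-0.1372, -0.0252, -0.1008)
angular accel α = (1.1860, 0.1300, 0.3378)
ω + α·dt = (-0.8763, -0.6974, 1.4068)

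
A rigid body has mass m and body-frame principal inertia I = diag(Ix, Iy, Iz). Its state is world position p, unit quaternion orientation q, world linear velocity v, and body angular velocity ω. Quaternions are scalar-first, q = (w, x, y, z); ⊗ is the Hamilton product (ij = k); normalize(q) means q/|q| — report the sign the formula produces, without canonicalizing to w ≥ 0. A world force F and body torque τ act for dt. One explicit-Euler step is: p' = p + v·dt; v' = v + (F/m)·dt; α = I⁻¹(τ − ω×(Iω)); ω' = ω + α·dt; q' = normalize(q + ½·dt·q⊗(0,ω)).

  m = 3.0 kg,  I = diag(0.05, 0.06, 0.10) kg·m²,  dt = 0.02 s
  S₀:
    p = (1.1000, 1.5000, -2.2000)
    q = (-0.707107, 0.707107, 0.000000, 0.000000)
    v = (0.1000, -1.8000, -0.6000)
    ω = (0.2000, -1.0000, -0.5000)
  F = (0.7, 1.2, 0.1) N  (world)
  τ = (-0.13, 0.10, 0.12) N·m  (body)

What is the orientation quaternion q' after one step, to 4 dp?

q' = (-0.7085, 0.7056, 0.0106, -0.0035)

2q̇ = q⊗(0,ω) = (-0.1414214, -0.1414214, 1.0606605, -0.3535535)
q + ½dt·q⊗(0,ω), renormalized = (-0.7085, 0.7056, 0.0106, -0.0035)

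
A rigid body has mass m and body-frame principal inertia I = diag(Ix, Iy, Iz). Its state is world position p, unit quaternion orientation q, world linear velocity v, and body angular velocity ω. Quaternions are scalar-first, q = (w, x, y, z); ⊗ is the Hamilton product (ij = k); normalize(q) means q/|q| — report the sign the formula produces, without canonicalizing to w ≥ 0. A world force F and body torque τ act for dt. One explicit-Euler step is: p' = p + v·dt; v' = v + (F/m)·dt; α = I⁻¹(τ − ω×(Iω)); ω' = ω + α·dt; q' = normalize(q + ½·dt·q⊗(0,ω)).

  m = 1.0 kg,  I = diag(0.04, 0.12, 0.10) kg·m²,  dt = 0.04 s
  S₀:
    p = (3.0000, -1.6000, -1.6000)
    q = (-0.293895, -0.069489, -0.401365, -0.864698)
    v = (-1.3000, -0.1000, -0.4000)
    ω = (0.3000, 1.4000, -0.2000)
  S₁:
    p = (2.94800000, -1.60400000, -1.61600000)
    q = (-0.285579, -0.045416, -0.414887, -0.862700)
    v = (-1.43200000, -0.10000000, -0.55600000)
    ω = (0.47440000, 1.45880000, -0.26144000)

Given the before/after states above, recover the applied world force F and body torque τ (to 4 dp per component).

ω₁ − ω₀ = (0.17440000, 0.05880000, -0.06144000)
ω₀×(Iω₀) = (0.0056, 0.0036, 0.0336)
applied torque τ = (0.1800, 0.1800, -0.1200)
velocity change Δv = (-0.13200000, 0.00000000, -0.15600000)
applied force F = (-3.3000, 0.0000, -3.9000)

F = (-3.3000, 0.0000, -3.9000)
τ = (0.1800, 0.1800, -0.1200)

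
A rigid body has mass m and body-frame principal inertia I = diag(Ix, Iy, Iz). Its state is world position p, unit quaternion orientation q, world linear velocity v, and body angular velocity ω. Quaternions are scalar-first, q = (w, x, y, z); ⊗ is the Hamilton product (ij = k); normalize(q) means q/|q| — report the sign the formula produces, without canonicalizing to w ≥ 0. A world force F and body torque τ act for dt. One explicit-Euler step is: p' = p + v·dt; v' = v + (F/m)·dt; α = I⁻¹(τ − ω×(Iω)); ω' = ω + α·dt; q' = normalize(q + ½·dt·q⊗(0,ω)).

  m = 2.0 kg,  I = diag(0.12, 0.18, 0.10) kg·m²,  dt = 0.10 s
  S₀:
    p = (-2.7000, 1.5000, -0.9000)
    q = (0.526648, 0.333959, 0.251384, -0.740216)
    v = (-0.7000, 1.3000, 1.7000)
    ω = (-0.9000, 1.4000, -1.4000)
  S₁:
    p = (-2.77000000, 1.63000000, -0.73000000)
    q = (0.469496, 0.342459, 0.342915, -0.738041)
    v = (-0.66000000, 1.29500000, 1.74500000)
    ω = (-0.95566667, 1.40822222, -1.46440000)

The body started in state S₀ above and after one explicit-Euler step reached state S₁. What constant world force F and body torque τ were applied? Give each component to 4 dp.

Δω = ω₁−ω₀ = (-0.05566667, 0.00822222, -0.06440000)
I·α + gyro = (0.0900, 0.0400, -0.1400)
v₁ − v₀ = (0.04000000, -0.00500000, 0.04500000)
applied force F = (0.8000, -0.1000, 0.9000)

F = (0.8000, -0.1000, 0.9000)
τ = (0.0900, 0.0400, -0.1400)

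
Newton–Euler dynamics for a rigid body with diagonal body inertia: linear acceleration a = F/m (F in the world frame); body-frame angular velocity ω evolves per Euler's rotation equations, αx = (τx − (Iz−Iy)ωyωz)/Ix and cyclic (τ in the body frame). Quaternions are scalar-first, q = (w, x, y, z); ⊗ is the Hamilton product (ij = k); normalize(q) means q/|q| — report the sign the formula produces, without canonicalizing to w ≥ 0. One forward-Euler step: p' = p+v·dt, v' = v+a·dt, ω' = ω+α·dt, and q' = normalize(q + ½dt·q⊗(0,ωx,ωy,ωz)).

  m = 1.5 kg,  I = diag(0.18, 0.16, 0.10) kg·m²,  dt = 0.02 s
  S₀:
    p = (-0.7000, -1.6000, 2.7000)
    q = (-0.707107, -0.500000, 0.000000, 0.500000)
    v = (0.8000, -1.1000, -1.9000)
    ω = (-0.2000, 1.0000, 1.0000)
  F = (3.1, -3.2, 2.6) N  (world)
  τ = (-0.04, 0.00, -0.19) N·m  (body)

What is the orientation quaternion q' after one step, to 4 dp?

q' = (-0.7130, -0.5035, -0.0031, 0.4879)

q⊗(0,ω) = (-0.6000000, -0.3585786, -0.3071070, -1.2071070)
updated quaternion q' = (-0.7130, -0.5035, -0.0031, 0.4879)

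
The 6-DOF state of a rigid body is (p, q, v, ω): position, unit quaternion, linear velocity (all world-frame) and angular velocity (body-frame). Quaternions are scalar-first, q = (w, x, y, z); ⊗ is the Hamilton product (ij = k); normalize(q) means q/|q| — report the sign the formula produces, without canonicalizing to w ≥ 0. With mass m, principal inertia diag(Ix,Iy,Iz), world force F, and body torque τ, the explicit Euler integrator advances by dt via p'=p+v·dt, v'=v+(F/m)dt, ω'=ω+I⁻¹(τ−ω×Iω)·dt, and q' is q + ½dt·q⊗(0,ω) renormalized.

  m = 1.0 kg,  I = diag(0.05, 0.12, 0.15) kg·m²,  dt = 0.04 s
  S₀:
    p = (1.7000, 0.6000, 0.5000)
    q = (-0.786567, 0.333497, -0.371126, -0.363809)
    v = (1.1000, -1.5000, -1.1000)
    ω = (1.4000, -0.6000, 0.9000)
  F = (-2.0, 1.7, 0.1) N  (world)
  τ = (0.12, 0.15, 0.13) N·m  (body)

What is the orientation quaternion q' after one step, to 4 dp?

q⊗(0,ω) = (-0.3621433, -1.6534926, -0.3375397, -0.3884321)
updated quaternion q' = (-0.7933, 0.3002, -0.3776, -0.3713)

q' = (-0.7933, 0.3002, -0.3776, -0.3713)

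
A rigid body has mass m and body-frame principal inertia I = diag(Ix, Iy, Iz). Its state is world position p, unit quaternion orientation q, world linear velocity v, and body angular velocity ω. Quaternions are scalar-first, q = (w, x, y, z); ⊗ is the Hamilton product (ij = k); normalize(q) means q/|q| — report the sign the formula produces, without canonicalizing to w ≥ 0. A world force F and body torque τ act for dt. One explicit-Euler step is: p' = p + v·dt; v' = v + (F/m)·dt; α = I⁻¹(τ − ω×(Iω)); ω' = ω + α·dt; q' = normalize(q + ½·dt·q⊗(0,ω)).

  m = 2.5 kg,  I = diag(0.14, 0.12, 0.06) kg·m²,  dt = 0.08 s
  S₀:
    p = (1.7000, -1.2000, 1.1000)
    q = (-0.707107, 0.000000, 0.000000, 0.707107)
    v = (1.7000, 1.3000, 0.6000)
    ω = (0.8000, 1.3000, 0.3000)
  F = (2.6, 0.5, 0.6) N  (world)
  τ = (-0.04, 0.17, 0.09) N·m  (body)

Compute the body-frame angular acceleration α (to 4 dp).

gyro term ω×Iω = (-0.0234, 0.0192, -0.0208)
α = I⁻¹(τ − ω×Iω) = (-0.1186, 1.2567, 1.8467)

α = (-0.1186, 1.2567, 1.8467)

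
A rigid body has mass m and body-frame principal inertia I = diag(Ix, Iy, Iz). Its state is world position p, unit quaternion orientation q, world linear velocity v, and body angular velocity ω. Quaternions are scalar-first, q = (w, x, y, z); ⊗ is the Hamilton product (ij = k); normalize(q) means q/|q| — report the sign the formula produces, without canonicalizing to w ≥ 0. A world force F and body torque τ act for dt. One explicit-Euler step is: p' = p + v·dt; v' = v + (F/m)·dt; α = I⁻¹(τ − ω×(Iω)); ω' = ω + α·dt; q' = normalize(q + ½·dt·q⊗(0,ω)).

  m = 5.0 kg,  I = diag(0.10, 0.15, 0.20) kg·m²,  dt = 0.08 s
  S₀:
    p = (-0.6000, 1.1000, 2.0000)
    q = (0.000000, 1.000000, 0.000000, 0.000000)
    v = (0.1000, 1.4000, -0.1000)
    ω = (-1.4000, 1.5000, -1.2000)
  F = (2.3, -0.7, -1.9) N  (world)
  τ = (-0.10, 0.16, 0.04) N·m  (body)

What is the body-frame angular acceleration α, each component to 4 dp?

α = (-0.1000, 2.1867, 0.7250)

precession coupling ω×(Iω) = (-0.0900, -0.1680, -0.1050)
α = I⁻¹(τ − ω×Iω) = (-0.1000, 2.1867, 0.7250)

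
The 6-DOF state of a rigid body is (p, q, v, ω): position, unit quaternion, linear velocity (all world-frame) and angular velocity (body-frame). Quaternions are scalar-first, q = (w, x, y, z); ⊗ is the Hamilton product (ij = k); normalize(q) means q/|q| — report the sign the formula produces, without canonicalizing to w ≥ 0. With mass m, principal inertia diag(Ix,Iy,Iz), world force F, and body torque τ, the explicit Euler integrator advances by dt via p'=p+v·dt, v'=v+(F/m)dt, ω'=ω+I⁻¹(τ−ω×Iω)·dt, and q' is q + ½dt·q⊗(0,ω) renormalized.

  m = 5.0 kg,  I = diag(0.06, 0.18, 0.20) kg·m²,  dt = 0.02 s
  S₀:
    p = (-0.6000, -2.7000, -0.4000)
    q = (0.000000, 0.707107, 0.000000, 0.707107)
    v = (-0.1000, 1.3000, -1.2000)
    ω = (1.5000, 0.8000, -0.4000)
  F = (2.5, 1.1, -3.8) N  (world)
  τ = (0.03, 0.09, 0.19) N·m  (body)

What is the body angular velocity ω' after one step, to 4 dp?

ω' = (1.5121, 0.8007, -0.3954)

(τ − ω×Iω)/I = (0.6067, 0.0333, 0.2300)
new body rate ω' = (1.5121, 0.8007, -0.3954)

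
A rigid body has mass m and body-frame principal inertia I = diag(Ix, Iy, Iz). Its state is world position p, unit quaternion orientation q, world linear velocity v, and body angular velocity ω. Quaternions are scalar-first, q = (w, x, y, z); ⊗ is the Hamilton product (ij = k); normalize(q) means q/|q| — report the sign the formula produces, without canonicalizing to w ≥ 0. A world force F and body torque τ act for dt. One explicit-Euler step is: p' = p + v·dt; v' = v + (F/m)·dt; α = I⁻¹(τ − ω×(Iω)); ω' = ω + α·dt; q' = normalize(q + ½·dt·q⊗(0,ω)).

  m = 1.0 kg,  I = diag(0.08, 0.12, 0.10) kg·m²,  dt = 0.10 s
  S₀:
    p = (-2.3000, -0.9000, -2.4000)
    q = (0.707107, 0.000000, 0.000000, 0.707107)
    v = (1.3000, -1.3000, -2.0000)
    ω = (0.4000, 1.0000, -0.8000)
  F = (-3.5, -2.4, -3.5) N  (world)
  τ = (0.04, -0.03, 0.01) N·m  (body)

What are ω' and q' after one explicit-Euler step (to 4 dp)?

ω' = (0.4300, 0.9697, -0.8060)
q' = (0.7337, -0.0212, 0.0494, 0.6773)

precession coupling ω×(Iω) = (0.0160, 0.0064, 0.0160)
angular accel α = (0.3000, -0.3033, -0.0600)
new body rate ω' = (0.4300, 0.9697, -0.8060)
q⊗(0,ω) = (0.5656856, -0.4242642, 0.9899498, -0.5656856)
updated quaternion q' = (0.7337, -0.0212, 0.0494, 0.6773)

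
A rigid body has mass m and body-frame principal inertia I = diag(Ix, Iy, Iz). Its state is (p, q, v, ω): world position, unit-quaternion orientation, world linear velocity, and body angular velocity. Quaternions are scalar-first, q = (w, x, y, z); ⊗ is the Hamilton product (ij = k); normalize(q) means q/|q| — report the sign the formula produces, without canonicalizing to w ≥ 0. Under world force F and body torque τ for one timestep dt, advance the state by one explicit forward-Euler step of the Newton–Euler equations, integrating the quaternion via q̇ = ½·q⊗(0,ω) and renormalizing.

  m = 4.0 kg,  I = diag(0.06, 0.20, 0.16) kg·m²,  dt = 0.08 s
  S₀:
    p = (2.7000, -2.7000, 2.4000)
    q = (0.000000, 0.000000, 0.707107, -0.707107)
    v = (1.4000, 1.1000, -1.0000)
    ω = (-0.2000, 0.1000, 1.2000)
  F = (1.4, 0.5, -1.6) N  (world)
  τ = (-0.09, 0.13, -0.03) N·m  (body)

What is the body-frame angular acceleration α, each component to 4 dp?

α = (-1.4200, 0.5300, -0.1700)

precession coupling ω×(Iω) = (-0.0048, 0.0240, -0.0028)
α = I⁻¹(τ − ω×Iω) = (-1.4200, 0.5300, -0.1700)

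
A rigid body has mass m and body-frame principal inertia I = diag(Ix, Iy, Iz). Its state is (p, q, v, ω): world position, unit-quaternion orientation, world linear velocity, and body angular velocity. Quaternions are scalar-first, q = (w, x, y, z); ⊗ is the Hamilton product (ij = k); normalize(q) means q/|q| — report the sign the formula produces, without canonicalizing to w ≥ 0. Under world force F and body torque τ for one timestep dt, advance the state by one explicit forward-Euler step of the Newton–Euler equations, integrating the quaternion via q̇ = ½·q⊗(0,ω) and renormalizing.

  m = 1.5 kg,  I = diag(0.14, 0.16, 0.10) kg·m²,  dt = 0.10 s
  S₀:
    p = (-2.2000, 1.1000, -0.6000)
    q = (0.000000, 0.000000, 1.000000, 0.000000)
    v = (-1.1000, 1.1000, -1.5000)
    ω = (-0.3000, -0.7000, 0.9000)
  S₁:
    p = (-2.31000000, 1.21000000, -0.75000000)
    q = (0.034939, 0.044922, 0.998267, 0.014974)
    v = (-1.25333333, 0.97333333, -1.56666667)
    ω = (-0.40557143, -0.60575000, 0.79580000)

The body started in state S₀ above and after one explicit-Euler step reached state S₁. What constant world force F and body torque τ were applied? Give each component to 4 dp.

F = (-2.3000, -1.9000, -1.0000)
τ = (-0.1100, 0.1400, -0.1000)

rate change Δω = (-0.10557143, 0.09425000, -0.10420000)
I·α + gyro = (-0.1100, 0.1400, -0.1000)
v₁ − v₀ = (-0.15333333, -0.12666667, -0.06666667)
F = m·Δv/dt = (-2.3000, -1.9000, -1.0000)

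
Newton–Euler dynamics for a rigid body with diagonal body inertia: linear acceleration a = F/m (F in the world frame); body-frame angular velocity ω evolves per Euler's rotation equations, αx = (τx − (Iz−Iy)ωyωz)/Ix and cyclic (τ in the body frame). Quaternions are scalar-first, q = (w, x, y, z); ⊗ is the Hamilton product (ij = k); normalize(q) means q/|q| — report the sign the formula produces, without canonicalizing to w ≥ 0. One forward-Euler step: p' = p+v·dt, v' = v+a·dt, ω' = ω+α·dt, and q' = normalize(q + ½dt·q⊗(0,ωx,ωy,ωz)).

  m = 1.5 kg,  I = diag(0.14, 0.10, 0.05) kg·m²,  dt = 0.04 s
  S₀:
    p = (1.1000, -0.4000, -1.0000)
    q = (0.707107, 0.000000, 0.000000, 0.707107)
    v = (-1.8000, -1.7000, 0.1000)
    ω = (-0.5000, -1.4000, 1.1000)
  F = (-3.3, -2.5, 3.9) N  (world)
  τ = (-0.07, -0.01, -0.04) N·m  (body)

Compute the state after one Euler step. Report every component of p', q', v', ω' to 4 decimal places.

p' = (1.0280, -0.4680, -0.9960)
q' = (0.6911, 0.0127, -0.0269, 0.7222)
v' = (-1.8880, -1.7667, 0.2040)
ω' = (-0.5420, -1.3842, 1.0904)

gyro term ω×Iω = (0.0770, -0.0495, -0.0280)
α = I⁻¹(τ − ω×Iω) = (-1.0500, 0.3950, -0.2400)
ω + α·dt = (-0.5420, -1.3842, 1.0904)
2q̇ = q⊗(0,ω) = (-0.7778177, 0.6363963, -1.3435033, 0.7778177)
q + ½dt·q⊗(0,ω), renormalized = (0.6911, 0.0127, -0.0269, 0.7222)
a = F/m = (-2.2000, -1.6667, 2.6000)
p' = p + v·dt = (1.0280, -0.4680, -0.9960)
v' = v + a·dt = (-1.8880, -1.7667, 0.2040)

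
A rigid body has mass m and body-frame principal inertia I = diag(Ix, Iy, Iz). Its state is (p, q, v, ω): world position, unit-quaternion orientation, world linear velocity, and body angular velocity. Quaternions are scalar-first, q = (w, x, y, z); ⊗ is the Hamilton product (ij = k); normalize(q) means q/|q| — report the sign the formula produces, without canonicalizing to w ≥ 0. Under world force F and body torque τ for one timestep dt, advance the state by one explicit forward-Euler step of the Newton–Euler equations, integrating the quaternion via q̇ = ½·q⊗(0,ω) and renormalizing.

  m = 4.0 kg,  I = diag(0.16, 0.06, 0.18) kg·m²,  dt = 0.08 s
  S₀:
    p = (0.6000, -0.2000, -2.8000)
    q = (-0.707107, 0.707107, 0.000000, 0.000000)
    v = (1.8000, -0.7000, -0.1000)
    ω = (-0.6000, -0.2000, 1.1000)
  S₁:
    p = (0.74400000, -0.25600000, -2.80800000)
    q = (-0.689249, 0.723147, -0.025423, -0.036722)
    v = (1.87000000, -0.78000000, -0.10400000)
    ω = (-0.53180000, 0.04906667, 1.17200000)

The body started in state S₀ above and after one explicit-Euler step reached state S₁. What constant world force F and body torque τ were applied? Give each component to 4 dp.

F = (3.5000, -4.0000, -0.2000)
τ = (0.1100, 0.2000, 0.1500)

rate change Δω = (0.06820000, 0.24906667, 0.07200000)
ω₀×(Iω₀) = (-0.0264, 0.0132, -0.0120)
I·α + gyro = (0.1100, 0.2000, 0.1500)
v₁ − v₀ = (0.07000000, -0.08000000, -0.00400000)
F = m·Δv/dt = (3.5000, -4.0000, -0.2000)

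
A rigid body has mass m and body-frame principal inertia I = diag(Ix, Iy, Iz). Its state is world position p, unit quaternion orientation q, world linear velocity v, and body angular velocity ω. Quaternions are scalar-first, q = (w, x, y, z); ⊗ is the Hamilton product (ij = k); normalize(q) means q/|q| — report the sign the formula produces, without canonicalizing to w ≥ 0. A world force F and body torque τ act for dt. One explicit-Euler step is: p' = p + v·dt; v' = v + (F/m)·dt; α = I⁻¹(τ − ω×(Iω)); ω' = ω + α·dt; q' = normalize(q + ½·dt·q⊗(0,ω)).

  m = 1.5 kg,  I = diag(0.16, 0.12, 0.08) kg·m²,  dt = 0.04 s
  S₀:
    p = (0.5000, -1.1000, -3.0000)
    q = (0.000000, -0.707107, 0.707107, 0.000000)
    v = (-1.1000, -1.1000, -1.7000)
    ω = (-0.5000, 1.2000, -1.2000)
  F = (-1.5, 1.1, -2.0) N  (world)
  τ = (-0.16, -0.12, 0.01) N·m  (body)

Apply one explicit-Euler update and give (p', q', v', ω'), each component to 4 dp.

angular accel α = (-1.3600, -1.4000, -0.1750)
ω + α·dt = (-0.5544, 1.1440, -1.2070)
2q̇ = q⊗(0,ω) = (-1.2020819, -0.8485284, -0.8485284, -0.4949749)
q' = normalize(q + ½dt·q⊗(0,ω)) = (-0.0240, -0.7236, 0.6897, -0.0099)
new position p' = (0.4560, -1.1440, -3.0680)
v + (F/m)dt = (-1.1400, -1.0707, -1.7533)

p' = (0.4560, -1.1440, -3.0680)
q' = (-0.0240, -0.7236, 0.6897, -0.0099)
v' = (-1.1400, -1.0707, -1.7533)
ω' = (-0.5544, 1.1440, -1.2070)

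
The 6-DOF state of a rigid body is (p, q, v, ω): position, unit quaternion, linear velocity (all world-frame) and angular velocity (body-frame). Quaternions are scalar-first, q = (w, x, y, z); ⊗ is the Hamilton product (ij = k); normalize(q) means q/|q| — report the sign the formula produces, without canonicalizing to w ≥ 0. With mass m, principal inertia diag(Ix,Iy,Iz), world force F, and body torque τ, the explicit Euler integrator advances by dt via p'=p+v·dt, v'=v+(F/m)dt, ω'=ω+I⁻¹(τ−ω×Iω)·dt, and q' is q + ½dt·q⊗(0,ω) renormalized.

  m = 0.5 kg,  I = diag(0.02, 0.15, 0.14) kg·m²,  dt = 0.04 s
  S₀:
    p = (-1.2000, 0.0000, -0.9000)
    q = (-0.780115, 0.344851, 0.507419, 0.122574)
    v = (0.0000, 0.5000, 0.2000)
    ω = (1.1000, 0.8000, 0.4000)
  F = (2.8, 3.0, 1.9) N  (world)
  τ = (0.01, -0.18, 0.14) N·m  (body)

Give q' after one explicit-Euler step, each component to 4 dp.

2q̇ = q⊗(0,ω) = (-0.8343009, -0.7532181, -0.6272010, -0.5943261)
updated quaternion q' = (-0.7965, 0.3297, 0.4947, 0.1106)

q' = (-0.7965, 0.3297, 0.4947, 0.1106)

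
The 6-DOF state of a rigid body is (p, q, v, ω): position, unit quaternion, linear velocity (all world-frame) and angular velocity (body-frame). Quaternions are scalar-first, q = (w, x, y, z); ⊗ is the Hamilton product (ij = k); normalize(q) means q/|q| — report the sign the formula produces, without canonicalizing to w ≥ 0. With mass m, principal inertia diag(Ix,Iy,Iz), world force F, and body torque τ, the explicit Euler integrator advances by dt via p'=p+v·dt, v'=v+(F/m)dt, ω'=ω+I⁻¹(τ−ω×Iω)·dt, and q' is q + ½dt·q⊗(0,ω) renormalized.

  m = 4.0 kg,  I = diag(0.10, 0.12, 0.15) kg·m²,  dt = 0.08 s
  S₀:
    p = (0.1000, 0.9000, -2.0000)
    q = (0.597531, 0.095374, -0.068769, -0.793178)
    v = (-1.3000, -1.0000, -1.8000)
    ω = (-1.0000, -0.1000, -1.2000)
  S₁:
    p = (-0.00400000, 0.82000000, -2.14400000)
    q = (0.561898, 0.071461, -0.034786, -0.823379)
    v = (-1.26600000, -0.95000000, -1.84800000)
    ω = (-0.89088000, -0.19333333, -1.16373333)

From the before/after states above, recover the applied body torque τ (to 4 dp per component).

τ = (0.1400, -0.2000, 0.0700)

rate change Δω = (0.10912000, -0.09333333, 0.03626667)
gyro term ω₀×Iω₀ = (0.0036, -0.0600, 0.0020)
applied torque τ = (0.1400, -0.2000, 0.0700)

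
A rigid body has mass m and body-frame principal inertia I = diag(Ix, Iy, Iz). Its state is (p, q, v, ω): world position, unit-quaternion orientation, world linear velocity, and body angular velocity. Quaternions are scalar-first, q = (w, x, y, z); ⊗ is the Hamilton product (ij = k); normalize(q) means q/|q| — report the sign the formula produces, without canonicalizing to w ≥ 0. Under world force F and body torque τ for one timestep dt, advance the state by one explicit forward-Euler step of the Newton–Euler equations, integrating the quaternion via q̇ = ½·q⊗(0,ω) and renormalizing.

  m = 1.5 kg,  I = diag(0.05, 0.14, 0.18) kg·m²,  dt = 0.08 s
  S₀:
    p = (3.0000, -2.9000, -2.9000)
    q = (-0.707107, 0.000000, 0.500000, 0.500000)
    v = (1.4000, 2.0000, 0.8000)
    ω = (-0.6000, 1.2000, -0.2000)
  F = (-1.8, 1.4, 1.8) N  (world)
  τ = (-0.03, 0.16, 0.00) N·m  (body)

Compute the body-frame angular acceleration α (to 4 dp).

α = (-0.4080, 1.2543, 0.3600)

precession coupling ω×(Iω) = (-0.0096, -0.0156, -0.0648)
(τ − ω×Iω)/I = (-0.4080, 1.2543, 0.3600)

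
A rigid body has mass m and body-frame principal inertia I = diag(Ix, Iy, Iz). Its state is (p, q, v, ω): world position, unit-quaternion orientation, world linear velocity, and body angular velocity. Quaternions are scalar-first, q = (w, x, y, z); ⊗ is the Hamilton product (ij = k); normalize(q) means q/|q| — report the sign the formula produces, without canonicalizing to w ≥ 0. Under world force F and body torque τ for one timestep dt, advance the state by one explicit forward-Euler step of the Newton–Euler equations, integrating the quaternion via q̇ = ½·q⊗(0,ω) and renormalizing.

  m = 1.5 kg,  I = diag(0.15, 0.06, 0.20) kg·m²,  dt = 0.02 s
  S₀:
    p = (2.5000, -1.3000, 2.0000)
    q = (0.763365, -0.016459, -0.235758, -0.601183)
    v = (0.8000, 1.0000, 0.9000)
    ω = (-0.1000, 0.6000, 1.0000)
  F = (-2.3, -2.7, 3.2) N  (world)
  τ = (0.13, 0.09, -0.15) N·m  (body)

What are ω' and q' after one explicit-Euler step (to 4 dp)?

ω' = (-0.0939, 0.6283, 0.9845)
q' = (0.7707, -0.0160, -0.2304, -0.5938)

(τ − ω×Iω)/I = (0.3067, 1.4167, -0.7770)
ω + α·dt = (-0.0939, 0.6283, 0.9845)
q⊗(0,ω) = (0.7409919, 0.0486153, 0.5345963, 0.7299138)
q + ½dt·q⊗(0,ω), renormalized = (0.7707, -0.0160, -0.2304, -0.5938)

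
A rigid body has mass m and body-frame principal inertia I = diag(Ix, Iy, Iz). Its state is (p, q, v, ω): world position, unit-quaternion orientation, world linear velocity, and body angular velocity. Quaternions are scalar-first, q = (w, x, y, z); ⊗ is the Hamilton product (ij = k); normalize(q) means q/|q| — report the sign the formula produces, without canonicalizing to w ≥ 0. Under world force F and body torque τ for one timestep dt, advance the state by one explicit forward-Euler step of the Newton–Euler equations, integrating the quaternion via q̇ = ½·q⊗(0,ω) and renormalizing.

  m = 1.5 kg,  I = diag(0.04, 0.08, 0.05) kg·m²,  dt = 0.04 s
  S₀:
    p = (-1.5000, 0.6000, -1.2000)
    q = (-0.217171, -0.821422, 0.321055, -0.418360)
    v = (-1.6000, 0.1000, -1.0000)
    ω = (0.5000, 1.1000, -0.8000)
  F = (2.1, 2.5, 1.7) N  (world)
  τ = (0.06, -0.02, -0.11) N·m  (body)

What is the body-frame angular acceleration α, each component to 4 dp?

gyro term ω×Iω = (0.0264, 0.0040, 0.0220)
α = I⁻¹(τ − ω×Iω) = (0.8400, -0.3000, -2.6400)

α = (0.8400, -0.3000, -2.6400)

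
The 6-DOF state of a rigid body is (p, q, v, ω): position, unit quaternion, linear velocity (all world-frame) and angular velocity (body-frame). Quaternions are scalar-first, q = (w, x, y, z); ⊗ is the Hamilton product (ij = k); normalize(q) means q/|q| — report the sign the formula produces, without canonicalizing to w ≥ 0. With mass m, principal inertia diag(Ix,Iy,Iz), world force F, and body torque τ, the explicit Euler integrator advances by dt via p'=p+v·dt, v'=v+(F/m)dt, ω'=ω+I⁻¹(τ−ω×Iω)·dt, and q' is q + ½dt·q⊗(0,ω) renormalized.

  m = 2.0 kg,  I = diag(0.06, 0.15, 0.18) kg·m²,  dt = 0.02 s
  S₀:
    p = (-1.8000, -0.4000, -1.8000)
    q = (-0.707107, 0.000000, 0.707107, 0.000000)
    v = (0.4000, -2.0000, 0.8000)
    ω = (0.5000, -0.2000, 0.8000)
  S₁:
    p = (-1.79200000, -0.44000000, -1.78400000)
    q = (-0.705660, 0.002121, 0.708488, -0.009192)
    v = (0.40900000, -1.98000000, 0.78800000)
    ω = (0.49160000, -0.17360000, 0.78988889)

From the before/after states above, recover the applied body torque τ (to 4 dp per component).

rate change Δω = (-0.00840000, 0.02640000, -0.01011111)
τ = I·(Δω/dt) + ω₀×(Iω₀) = (-0.0300, 0.1500, -0.1000)

τ = (-0.0300, 0.1500, -0.1000)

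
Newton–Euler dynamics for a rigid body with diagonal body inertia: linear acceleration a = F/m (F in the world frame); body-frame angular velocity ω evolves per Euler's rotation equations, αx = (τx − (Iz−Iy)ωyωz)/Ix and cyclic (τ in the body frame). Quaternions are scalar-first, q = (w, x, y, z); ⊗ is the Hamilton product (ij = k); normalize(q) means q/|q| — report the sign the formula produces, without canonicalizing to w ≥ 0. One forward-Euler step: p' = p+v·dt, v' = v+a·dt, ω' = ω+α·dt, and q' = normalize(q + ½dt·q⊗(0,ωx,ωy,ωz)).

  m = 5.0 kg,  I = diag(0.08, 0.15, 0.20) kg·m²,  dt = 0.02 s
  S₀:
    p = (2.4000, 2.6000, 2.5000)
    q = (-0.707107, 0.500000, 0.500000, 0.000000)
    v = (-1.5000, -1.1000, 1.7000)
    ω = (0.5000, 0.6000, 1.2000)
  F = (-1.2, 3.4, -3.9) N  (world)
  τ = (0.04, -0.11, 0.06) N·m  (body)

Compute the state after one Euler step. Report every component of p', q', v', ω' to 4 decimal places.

a = F/m = (-0.2400, 0.6800, -0.7800)
p + v·dt = (2.3700, 2.5780, 2.5340)
new velocity v' = (-1.5048, -1.0864, 1.6844)
α = I⁻¹(τ − ω×Iω) = (0.0500, -0.2533, 0.1950)
new body rate ω' = (0.5010, 0.5949, 1.2039)
q⊗(0,ω) = (-0.5500000, 0.2464465, -1.0242642, -0.7985284)
q' = normalize(q + ½dt·q⊗(0,ω)) = (-0.7125, 0.5024, 0.4897, -0.0080)

p' = (2.3700, 2.5780, 2.5340)
q' = (-0.7125, 0.5024, 0.4897, -0.0080)
v' = (-1.5048, -1.0864, 1.6844)
ω' = (0.5010, 0.5949, 1.2039)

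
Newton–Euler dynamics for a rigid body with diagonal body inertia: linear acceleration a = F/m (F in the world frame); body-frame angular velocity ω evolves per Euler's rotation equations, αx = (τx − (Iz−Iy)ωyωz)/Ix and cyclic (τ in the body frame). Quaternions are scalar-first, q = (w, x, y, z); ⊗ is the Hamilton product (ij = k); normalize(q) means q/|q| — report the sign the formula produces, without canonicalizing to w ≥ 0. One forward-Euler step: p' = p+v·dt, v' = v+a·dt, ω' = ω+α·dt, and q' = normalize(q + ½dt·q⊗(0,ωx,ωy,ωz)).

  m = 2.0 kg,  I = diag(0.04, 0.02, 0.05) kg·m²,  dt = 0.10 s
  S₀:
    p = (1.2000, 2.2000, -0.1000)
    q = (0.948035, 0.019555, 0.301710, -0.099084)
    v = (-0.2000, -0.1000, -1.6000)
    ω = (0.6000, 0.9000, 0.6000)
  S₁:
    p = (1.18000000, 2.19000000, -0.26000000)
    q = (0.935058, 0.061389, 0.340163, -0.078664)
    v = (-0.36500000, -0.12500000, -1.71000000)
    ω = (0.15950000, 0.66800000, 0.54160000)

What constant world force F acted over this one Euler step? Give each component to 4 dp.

v₁ − v₀ = (-0.16500000, -0.02500000, -0.11000000)
m·(v₁−v₀)/dt = (-3.3000, -0.5000, -2.2000)

F = (-3.3000, -0.5000, -2.2000)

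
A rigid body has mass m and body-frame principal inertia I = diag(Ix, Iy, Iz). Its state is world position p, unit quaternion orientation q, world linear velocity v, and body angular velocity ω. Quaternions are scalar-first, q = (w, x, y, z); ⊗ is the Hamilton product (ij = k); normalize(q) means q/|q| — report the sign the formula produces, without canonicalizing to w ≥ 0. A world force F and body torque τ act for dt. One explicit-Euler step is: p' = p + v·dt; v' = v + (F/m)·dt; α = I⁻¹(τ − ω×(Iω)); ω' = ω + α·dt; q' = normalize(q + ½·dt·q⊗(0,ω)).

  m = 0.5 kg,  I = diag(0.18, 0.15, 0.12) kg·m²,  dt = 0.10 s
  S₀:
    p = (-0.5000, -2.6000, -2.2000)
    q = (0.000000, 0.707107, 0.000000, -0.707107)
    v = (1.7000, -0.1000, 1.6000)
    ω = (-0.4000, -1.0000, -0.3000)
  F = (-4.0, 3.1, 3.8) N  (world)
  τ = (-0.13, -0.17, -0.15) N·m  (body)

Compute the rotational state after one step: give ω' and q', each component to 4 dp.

ω×(Iω) gyroscopic = (-0.0090, 0.0072, -0.0120)
α = I⁻¹(τ − ω×Iω) = (-0.6722, -1.1813, -1.1500)
new body rate ω' = (-0.4672, -1.1181, -0.4150)
q⊗(0,ω) = (0.0707107, -0.7071070, 0.4949749, -0.7071070)
updated quaternion q' = (0.0035, 0.6707, 0.0247, -0.7413)

ω' = (-0.4672, -1.1181, -0.4150)
q' = (0.0035, 0.6707, 0.0247, -0.7413)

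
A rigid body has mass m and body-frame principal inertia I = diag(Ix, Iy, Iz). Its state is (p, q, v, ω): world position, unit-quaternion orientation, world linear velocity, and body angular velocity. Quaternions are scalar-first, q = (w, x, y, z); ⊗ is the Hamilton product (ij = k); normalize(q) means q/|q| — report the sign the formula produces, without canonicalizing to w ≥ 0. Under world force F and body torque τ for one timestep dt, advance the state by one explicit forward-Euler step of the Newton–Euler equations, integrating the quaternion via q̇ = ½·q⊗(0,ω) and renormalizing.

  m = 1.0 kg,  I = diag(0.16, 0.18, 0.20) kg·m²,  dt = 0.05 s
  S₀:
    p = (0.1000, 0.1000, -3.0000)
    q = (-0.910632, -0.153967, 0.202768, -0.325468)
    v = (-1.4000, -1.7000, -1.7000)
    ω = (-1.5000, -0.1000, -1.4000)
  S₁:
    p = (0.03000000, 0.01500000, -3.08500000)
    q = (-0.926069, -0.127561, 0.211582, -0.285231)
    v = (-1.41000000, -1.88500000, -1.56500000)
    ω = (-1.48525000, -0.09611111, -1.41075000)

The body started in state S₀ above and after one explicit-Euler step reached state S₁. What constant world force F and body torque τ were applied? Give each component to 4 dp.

F = (-0.2000, -3.7000, 2.7000)
τ = (0.0500, -0.0700, -0.0400)

ω₁ − ω₀ = (0.01475000, 0.00388889, -0.01075000)
gyro term ω₀×Iω₀ = (0.0028, -0.0840, 0.0030)
applied torque τ = (0.0500, -0.0700, -0.0400)
Δv = v₁−v₀ = (-0.01000000, -0.18500000, 0.13500000)
F = m·Δv/dt = (-0.2000, -3.7000, 2.7000)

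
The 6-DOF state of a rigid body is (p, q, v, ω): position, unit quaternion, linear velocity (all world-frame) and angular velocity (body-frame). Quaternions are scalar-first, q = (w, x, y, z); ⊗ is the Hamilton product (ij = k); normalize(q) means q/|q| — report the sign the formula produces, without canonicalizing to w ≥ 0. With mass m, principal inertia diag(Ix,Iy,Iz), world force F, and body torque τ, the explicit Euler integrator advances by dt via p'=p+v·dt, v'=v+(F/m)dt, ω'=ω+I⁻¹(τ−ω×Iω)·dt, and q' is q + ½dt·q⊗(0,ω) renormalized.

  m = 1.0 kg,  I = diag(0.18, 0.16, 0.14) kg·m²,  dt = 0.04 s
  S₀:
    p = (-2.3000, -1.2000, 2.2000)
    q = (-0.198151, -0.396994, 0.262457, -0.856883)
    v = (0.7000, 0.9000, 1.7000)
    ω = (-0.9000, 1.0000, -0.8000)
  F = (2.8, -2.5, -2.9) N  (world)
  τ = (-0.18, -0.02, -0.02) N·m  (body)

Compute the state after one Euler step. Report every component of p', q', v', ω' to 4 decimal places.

p' = (-2.2720, -1.1640, 2.2680)
q' = (-0.2241, -0.3803, 0.2674, -0.8565)
v' = (0.8120, 0.8000, 1.5840)
ω' = (-0.9436, 0.9878, -0.8109)

a = (2.8000, -2.5000, -2.9000)
p + v·dt = (-2.2720, -1.1640, 2.2680)
v + (F/m)dt = (0.8120, 0.8000, 1.5840)
angular accel α = (-1.0889, -0.3050, -0.2714)
new body rate ω' = (-0.9436, 0.9878, -0.8109)
q⊗(0,ω) = (-1.3052580, 0.8252533, 0.2554485, -0.0022619)
updated quaternion q' = (-0.2241, -0.3803, 0.2674, -0.8565)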